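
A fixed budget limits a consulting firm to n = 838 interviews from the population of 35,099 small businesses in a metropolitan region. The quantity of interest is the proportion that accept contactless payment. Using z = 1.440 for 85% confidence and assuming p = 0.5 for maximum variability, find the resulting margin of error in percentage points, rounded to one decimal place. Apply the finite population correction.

2.5

Finite-population factor: (N−n)/(N−1) = (35099−838)/(35099−1) = 0.9762.
SE(p̂) = √[p(1−p)/n · (N−n)/(N−1)] = √[0.2500/838 × 0.9762] = 0.01707.
E = z × SE = 1.440 × 0.01707 = 0.02457 ≈ 2.5 percentage points.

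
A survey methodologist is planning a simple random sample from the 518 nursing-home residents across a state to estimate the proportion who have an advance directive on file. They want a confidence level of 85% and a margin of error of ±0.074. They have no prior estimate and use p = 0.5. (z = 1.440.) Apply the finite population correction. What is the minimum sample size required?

Unadjusted: n₀ = 1.440² × 0.50 × 0.50 / 0.074² ≈ 94.67, so n₀ = 95.
Finite population correction with N = 518: n = n₀ / (1 + (n₀−1)/N) = 95 / (1 + 94/518) = 95 / 1.1815 ≈ 80.41.
Rounding up, n = 81.

81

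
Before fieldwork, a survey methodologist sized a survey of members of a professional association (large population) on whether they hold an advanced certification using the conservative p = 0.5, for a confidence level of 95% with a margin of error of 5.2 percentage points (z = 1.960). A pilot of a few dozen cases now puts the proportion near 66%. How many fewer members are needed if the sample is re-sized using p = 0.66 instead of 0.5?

37

Conservative (p = 0.5): n = 1.960² × 0.25 / 0.052² ≈ 355.18 → 356.
Using p = 0.66: p(1−p) = 0.2244, so n = 1.960² × 0.2244 / 0.052² ≈ 318.81 → 319.
Reduction: 356 − 319 = 37.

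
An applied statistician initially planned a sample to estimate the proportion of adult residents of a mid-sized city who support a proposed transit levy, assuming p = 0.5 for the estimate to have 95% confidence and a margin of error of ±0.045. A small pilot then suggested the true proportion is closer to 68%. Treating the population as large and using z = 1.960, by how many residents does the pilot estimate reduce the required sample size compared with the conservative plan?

62

Conservative (p = 0.5): n = 1.960² × 0.25 / 0.045² ≈ 474.27 → 475.
Using p = 0.68: p(1−p) = 0.2176, so n = 1.960² × 0.2176 / 0.045² ≈ 412.81 → 413.
Reduction: 475 − 413 = 62.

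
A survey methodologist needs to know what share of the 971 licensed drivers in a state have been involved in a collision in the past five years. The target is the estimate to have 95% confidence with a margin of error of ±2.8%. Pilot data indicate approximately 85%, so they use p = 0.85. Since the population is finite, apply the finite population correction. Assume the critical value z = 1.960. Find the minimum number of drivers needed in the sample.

381

Unadjusted: n₀ = 1.960² × 0.85 × 0.15 / 0.028² ≈ 624.75, so n₀ = 625.
Finite population correction with N = 971: n = n₀ / (1 + (n₀−1)/N) = 625 / (1 + 624/971) = 625 / 1.6426 ≈ 380.49.
Rounding up, n = 381.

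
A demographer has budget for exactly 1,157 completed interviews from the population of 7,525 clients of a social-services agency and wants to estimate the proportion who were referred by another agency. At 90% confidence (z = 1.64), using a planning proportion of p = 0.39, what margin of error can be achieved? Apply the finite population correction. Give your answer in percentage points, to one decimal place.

2.2

Finite-population factor: (N−n)/(N−1) = (7525−1157)/(7525−1) = 0.8464.
SE(p̂) = √[p(1−p)/n · (N−n)/(N−1)] = √[0.2379/1157 × 0.8464] = 0.01319.
E = z × SE = 1.64 × 0.01319 = 0.02163 ≈ 2.2 percentage points.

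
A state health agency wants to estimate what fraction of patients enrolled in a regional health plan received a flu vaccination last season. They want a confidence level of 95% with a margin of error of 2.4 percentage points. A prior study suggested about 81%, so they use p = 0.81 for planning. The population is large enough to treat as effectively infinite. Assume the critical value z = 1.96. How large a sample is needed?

With p = 0.81, p(1−p) = 0.1539.
n = z²·p(1−p)/E² = 1.96² × 0.1539 / 0.024² = 3.8416 × 0.1539 / 0.000576 ≈ 1026.43.
Rounding up gives n = 1027.

1027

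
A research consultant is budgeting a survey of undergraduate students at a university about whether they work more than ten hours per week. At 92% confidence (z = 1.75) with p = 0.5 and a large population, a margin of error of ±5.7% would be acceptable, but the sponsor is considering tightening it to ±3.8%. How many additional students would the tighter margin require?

295

At ±5.7%: n = 1.75² × 0.2500 / 0.057² ≈ 235.65 → 236.
At ±3.8%: n = 1.75² × 0.2500 / 0.038² ≈ 530.21 → 531.
Additional respondents: 531 − 236 = 295.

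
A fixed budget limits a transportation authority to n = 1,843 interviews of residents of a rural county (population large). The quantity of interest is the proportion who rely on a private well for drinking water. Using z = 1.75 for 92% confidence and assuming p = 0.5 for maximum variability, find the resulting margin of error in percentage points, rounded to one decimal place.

2.0

SE(p̂) = √[p(1−p)/n] = √[0.2500/1843] = 0.01165.
E = z × SE = 1.75 × 0.01165 = 0.02038, or 2.0 percentage points.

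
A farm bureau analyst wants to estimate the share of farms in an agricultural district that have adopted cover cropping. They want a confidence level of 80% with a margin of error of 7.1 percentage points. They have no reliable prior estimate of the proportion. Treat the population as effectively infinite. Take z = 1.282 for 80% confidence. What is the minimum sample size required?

With no prior estimate, use p = 0.5, giving p(1−p) = 0.25.
n = z²·p(1−p)/E² = 1.282² × 0.2500 / 0.071² = 1.6435 × 0.2500 / 0.005041 ≈ 81.51.
Rounding up gives n = 82.

82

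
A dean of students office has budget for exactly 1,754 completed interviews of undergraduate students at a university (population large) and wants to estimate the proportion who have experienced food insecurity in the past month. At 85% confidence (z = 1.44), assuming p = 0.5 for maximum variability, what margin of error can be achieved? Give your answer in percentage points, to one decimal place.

SE(p̂) = √[p(1−p)/n] = √[0.2500/1754] = 0.01194.
E = z × SE = 1.44 × 0.01194 = 0.01719, or 1.7 percentage points.

1.7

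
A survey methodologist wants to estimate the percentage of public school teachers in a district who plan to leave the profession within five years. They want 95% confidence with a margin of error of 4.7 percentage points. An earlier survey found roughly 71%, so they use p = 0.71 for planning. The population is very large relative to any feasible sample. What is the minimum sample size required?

For 95% confidence, z = 1.960.
With p = 0.71, p(1−p) = 0.2059.
n = z²·p(1−p)/E² = 1.960² × 0.2059 / 0.047² = 3.8416 × 0.2059 / 0.002209 ≈ 358.07.
Rounding up gives n = 359.

359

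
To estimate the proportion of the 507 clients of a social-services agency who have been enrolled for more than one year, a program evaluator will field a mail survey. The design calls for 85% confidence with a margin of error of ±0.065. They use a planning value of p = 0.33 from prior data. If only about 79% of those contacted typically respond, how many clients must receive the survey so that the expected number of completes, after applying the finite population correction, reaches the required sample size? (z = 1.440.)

Completed interviews needed (unadjusted): n₀ = 1.440² × 0.2211 / 0.065² ≈ 108.51 → 109.
FPC for N = 507: n = 109 / (1 + 108/507) = 109 / 1.2130 ≈ 89.86 → 90.
At a 79% response rate, contacts needed = 90 / 0.79 ≈ 113.92 → 114.

114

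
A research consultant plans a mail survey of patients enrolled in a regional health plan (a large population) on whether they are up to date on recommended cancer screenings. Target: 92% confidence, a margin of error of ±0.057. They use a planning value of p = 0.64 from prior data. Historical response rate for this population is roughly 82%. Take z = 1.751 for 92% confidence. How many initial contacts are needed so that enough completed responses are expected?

266

Completed interviews needed: n₀ = 1.751² × 0.2304 / 0.057² ≈ 217.42 → 218.
At an 82% response rate, contacts needed = 218 / 0.82 ≈ 265.85 → 266.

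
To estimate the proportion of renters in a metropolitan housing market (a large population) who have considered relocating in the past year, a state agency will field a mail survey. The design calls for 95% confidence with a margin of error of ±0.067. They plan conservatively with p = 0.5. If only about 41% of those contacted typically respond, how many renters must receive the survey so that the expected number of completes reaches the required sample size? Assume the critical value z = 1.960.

522

Completed interviews needed: n₀ = 1.960² × 0.2500 / 0.067² ≈ 213.95 → 214.
At a 41% response rate, contacts needed = 214 / 0.41 ≈ 521.95 → 522.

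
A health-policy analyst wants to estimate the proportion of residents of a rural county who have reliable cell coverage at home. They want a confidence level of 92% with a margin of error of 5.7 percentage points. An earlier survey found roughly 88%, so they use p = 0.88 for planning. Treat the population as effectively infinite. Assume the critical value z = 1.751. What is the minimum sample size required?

With p = 0.88, p(1−p) = 0.1056.
n = z²·p(1−p)/E² = 1.751² × 0.1056 / 0.057² = 3.0660 × 0.1056 / 0.003249 ≈ 99.65.
Rounding up gives n = 100.

100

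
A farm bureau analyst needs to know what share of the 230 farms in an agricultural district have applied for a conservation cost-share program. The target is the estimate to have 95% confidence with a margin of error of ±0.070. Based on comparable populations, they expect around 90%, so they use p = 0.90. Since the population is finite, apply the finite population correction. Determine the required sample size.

55

For 95% confidence, z = 1.960.
Unadjusted: n₀ = 1.960² × 0.90 × 0.10 / 0.070² ≈ 70.56, so n₀ = 71.
Finite population correction with N = 230: n = n₀ / (1 + (n₀−1)/N) = 71 / (1 + 70/230) = 71 / 1.3043 ≈ 54.43.
Rounding up, n = 55.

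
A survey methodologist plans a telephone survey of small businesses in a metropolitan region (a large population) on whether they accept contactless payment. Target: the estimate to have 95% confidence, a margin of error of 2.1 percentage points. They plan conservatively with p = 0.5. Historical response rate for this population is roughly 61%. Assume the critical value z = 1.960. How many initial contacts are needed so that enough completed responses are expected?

Completed interviews needed: n₀ = 1.960² × 0.2500 / 0.021² ≈ 2177.78 → 2178.
At a 61% response rate, contacts needed = 2178 / 0.61 ≈ 3570.49 → 3571.

3571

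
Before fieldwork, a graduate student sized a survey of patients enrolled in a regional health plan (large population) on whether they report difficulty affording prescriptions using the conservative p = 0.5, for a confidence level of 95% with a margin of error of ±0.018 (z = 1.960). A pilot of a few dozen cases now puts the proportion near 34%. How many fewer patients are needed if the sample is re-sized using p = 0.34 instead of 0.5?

Conservative (p = 0.5): n = 1.960² × 0.25 / 0.018² ≈ 2964.20 → 2965.
Using p = 0.34: p(1−p) = 0.2244, so n = 1.960² × 0.2244 / 0.018² ≈ 2660.66 → 2661.
Reduction: 2965 − 2661 = 304.

304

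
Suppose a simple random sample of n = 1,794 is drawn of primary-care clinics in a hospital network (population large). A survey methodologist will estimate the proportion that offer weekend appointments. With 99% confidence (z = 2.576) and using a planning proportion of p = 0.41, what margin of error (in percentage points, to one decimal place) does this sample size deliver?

SE(p̂) = √[p(1−p)/n] = √[0.2419/1794] = 0.01161.
E = z × SE = 2.576 × 0.01161 = 0.02991, or 3.0 percentage points.

3.0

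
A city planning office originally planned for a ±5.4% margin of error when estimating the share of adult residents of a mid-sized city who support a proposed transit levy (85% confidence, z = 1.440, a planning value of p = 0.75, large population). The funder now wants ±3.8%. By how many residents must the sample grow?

136

At ±5.4%: n = 1.440² × 0.1875 / 0.054² ≈ 133.33 → 134.
At ±3.8%: n = 1.440² × 0.1875 / 0.038² ≈ 269.25 → 270.
Additional respondents: 270 − 134 = 136.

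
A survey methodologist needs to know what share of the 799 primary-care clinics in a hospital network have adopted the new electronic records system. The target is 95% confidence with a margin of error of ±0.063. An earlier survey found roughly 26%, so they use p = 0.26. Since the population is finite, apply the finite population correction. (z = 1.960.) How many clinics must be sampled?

152

Unadjusted: n₀ = 1.960² × 0.26 × 0.74 / 0.063² ≈ 186.22, so n₀ = 187.
Finite population correction with N = 799: n = n₀ / (1 + (n₀−1)/N) = 187 / (1 + 186/799) = 187 / 1.2328 ≈ 151.69.
Rounding up, n = 152.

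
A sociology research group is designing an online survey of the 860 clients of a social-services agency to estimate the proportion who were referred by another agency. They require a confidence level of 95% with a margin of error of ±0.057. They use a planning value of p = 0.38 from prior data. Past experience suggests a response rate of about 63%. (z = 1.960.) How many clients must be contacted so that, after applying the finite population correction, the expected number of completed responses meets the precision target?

335

Completed interviews needed (unadjusted): n₀ = 1.960² × 0.2356 / 0.057² ≈ 278.57 → 279.
FPC for N = 860: n = 279 / (1 + 278/860) = 279 / 1.3233 ≈ 210.84 → 211.
At a 63% response rate, contacts needed = 211 / 0.63 ≈ 334.92 → 335.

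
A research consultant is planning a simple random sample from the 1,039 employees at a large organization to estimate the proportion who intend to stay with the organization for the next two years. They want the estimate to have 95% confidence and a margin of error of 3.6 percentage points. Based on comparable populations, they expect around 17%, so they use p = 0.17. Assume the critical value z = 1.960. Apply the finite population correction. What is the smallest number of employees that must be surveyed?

299

Unadjusted: n₀ = 1.960² × 0.17 × 0.83 / 0.036² ≈ 418.25, so n₀ = 419.
Finite population correction with N = 1,039: n = n₀ / (1 + (n₀−1)/N) = 419 / (1 + 418/1039) = 419 / 1.4023 ≈ 298.79.
Rounding up, n = 299.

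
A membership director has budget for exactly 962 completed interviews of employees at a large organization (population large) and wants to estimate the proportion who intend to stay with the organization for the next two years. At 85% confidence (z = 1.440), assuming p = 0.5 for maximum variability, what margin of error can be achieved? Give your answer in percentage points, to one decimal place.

SE(p̂) = √[p(1−p)/n] = √[0.2500/962] = 0.01612.
E = z × SE = 1.440 × 0.01612 = 0.02321, or 2.3 percentage points.

2.3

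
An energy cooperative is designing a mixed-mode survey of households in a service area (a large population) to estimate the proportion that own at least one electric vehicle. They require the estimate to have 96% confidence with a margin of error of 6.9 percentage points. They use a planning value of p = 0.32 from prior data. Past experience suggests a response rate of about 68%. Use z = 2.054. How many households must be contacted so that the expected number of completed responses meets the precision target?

284

Completed interviews needed: n₀ = 2.054² × 0.2176 / 0.069² ≈ 192.82 → 193.
At a 68% response rate, contacts needed = 193 / 0.68 ≈ 283.82 → 284.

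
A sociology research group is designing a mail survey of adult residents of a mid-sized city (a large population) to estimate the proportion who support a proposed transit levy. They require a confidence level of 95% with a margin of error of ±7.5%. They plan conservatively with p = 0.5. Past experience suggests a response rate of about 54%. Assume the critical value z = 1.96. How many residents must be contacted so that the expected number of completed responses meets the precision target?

Completed interviews needed: n₀ = 1.96² × 0.2500 / 0.075² ≈ 170.74 → 171.
At a 54% response rate, contacts needed = 171 / 0.54 ≈ 316.67 → 317.

317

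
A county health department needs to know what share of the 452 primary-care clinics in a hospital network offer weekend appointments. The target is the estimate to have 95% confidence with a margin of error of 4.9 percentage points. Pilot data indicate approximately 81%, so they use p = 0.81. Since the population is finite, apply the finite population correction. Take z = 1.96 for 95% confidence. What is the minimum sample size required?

Unadjusted: n₀ = 1.96² × 0.81 × 0.19 / 0.049² ≈ 246.24, so n₀ = 247.
Finite population correction with N = 452: n = n₀ / (1 + (n₀−1)/N) = 247 / (1 + 246/452) = 247 / 1.5442 ≈ 159.95.
Rounding up, n = 160.

160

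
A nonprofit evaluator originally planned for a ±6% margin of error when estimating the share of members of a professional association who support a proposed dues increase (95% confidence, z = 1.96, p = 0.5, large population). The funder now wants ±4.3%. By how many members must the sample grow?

At ±6%: n = 1.96² × 0.2500 / 0.060² ≈ 266.78 → 267.
At ±4.3%: n = 1.96² × 0.2500 / 0.043² ≈ 519.42 → 520.
Additional respondents: 520 − 267 = 253.

253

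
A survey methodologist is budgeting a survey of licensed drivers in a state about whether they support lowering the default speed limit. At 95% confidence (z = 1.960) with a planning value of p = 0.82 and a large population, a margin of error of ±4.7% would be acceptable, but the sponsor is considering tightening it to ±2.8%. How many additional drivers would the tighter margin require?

467

At ±4.7%: n = 1.960² × 0.1476 / 0.047² ≈ 256.69 → 257.
At ±2.8%: n = 1.960² × 0.1476 / 0.028² ≈ 723.24 → 724.
Additional respondents: 724 − 257 = 467.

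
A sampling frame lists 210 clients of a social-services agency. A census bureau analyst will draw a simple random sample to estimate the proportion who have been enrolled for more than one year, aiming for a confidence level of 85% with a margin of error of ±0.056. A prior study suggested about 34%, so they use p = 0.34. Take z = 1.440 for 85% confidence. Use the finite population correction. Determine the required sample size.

Unadjusted: n₀ = 1.440² × 0.34 × 0.66 / 0.056² ≈ 148.38, so n₀ = 149.
Finite population correction with N = 210: n = n₀ / (1 + (n₀−1)/N) = 149 / (1 + 148/210) = 149 / 1.7048 ≈ 87.40.
Rounding up, n = 88.

88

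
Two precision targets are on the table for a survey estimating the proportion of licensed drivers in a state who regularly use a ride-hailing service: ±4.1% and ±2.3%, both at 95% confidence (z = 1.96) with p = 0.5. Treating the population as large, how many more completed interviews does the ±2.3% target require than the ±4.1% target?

At ±4.1%: n = 1.96² × 0.2500 / 0.041² ≈ 571.33 → 572.
At ±2.3%: n = 1.96² × 0.2500 / 0.023² ≈ 1815.50 → 1816.
Additional respondents: 1816 − 572 = 1244.

1244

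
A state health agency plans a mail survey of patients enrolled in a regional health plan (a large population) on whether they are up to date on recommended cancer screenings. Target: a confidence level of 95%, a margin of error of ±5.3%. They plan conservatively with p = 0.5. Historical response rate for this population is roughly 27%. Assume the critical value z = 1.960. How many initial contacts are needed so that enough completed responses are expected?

Completed interviews needed: n₀ = 1.960² × 0.2500 / 0.053² ≈ 341.90 → 342.
At a 27% response rate, contacts needed = 342 / 0.27 ≈ 1266.67 → 1267.

1267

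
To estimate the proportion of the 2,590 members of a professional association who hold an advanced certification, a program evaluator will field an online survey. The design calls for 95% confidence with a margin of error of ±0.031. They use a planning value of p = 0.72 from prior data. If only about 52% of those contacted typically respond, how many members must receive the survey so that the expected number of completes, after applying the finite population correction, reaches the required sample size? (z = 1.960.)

Completed interviews needed (unadjusted): n₀ = 1.960² × 0.2016 / 0.031² ≈ 805.90 → 806.
FPC for N = 2,590: n = 806 / (1 + 805/2590) = 806 / 1.3108 ≈ 614.89 → 615.
At a 52% response rate, contacts needed = 615 / 0.52 ≈ 1182.69 → 1183.

1183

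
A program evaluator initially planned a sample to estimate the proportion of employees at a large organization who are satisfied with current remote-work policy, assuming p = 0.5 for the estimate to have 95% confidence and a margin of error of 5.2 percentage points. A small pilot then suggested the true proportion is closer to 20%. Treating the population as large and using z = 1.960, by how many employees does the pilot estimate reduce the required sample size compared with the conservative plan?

Conservative (p = 0.5): n = 1.960² × 0.25 / 0.052² ≈ 355.18 → 356.
Using p = 0.20: p(1−p) = 0.1600, so n = 1.960² × 0.1600 / 0.052² ≈ 227.31 → 228.
Reduction: 356 − 228 = 128.

128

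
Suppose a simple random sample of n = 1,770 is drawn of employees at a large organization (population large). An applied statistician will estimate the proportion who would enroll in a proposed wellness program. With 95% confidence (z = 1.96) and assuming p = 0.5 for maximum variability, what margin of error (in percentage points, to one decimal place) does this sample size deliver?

SE(p̂) = √[p(1−p)/n] = √[0.2500/1770] = 0.01188.
E = z × SE = 1.96 × 0.01188 = 0.02329, or 2.3 percentage points.

2.3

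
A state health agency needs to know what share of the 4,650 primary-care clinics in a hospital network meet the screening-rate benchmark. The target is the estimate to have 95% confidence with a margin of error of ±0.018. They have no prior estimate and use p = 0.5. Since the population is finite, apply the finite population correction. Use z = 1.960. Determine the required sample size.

Unadjusted: n₀ = 1.960² × 0.50 × 0.50 / 0.018² ≈ 2964.20, so n₀ = 2965.
Finite population correction with N = 4,650: n = n₀ / (1 + (n₀−1)/N) = 2965 / (1 + 2964/4650) = 2965 / 1.6374 ≈ 1810.78.
Rounding up, n = 1811.

1811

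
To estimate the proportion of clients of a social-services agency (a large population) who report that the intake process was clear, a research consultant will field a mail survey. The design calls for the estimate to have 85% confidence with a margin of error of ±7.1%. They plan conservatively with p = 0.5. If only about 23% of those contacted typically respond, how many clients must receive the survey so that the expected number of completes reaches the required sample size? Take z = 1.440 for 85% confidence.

Completed interviews needed: n₀ = 1.440² × 0.2500 / 0.071² ≈ 102.84 → 103.
At a 23% response rate, contacts needed = 103 / 0.23 ≈ 447.83 → 448.

448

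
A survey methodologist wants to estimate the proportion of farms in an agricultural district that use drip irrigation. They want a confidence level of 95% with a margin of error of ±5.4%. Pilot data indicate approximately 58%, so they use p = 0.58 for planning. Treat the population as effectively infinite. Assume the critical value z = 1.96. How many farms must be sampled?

With p = 0.58, p(1−p) = 0.2436.
n = z²·p(1−p)/E² = 1.96² × 0.2436 / 0.054² = 3.8416 × 0.2436 / 0.002916 ≈ 320.92.
Rounding up gives n = 321.

321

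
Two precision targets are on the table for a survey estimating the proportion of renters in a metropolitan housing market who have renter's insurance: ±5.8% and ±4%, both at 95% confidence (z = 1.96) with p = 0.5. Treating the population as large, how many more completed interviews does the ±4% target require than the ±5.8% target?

At ±5.8%: n = 1.96² × 0.2500 / 0.058² ≈ 285.49 → 286.
At ±4%: n = 1.96² × 0.2500 / 0.040² ≈ 600.25 → 601.
Additional respondents: 601 − 286 = 315.

315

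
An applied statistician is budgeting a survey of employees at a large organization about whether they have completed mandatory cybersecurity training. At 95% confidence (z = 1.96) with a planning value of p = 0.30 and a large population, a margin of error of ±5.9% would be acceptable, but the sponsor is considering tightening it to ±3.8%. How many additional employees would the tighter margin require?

327

At ±5.9%: n = 1.96² × 0.2100 / 0.059² ≈ 231.75 → 232.
At ±3.8%: n = 1.96² × 0.2100 / 0.038² ≈ 558.68 → 559.
Additional respondents: 559 − 232 = 327.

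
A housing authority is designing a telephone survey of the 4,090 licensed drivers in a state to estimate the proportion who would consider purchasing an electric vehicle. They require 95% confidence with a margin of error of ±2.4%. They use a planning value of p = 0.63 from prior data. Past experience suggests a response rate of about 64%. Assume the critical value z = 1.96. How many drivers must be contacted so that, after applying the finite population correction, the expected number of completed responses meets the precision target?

Completed interviews needed (unadjusted): n₀ = 1.96² × 0.2331 / 0.024² ≈ 1554.65 → 1555.
FPC for N = 4,090: n = 1555 / (1 + 1554/4090) = 1555 / 1.3800 ≈ 1126.85 → 1127.
At a 64% response rate, contacts needed = 1127 / 0.64 ≈ 1760.94 → 1761.

1761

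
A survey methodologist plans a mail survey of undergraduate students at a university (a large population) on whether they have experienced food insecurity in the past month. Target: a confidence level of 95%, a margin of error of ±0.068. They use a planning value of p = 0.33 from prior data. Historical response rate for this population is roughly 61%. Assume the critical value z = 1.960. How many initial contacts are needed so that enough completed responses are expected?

302

Completed interviews needed: n₀ = 1.960² × 0.2211 / 0.068² ≈ 183.69 → 184.
At a 61% response rate, contacts needed = 184 / 0.61 ≈ 301.64 → 302.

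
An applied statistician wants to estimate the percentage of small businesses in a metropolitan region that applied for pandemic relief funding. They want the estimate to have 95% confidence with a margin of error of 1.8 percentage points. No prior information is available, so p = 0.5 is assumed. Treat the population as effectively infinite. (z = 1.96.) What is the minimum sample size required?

2965

With p = 0.5, p(1−p) = 0.25.
n = z²·p(1−p)/E² = 1.96² × 0.2500 / 0.018² = 3.8416 × 0.2500 / 0.000324 ≈ 2964.20.
Rounding up gives n = 2965.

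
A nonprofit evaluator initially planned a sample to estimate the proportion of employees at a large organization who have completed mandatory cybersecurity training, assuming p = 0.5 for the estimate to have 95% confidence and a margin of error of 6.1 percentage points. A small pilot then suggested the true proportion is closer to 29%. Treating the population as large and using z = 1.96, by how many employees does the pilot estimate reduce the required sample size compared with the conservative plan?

Conservative (p = 0.5): n = 1.96² × 0.25 / 0.061² ≈ 258.10 → 259.
Using p = 0.29: p(1−p) = 0.2059, so n = 1.96² × 0.2059 / 0.061² ≈ 212.57 → 213.
Reduction: 259 − 213 = 46.

46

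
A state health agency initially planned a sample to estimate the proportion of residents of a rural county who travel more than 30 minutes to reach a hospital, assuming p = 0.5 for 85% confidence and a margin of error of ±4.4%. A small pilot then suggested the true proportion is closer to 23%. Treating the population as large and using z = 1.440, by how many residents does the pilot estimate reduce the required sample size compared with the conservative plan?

Conservative (p = 0.5): n = 1.440² × 0.25 / 0.044² ≈ 267.77 → 268.
Using p = 0.23: p(1−p) = 0.1771, so n = 1.440² × 0.1771 / 0.044² ≈ 189.69 → 190.
Reduction: 268 − 190 = 78.

78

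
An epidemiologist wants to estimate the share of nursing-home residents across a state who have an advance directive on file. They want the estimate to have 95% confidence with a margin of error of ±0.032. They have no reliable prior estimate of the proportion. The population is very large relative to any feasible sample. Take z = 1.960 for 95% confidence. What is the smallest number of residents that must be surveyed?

938

With no prior estimate, use p = 0.5, giving p(1−p) = 0.25.
n = z²·p(1−p)/E² = 1.960² × 0.2500 / 0.032² = 3.8416 × 0.2500 / 0.001024 ≈ 937.89.
Rounding up gives n = 938.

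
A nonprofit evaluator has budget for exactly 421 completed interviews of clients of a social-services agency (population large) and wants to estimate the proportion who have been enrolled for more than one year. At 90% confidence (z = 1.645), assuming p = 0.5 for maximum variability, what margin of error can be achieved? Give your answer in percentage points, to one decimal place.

4.0

SE(p̂) = √[p(1−p)/n] = √[0.2500/421] = 0.02437.
E = z × SE = 1.645 × 0.02437 = 0.04009, or 4.0 percentage points.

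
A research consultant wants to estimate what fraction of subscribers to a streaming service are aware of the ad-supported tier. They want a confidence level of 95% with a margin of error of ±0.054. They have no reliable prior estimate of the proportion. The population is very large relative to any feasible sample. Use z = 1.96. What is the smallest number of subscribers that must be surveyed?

330

With no prior estimate, use p = 0.5, giving p(1−p) = 0.25.
n = z²·p(1−p)/E² = 1.96² × 0.2500 / 0.054² = 3.8416 × 0.2500 / 0.002916 ≈ 329.36.
Rounding up gives n = 330.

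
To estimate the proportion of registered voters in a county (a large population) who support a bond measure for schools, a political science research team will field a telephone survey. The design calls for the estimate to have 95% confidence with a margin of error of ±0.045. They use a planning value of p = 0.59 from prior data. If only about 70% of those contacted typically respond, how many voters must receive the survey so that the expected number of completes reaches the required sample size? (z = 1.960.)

Completed interviews needed: n₀ = 1.960² × 0.2419 / 0.045² ≈ 458.91 → 459.
At a 70% response rate, contacts needed = 459 / 0.70 ≈ 655.71 → 656.

656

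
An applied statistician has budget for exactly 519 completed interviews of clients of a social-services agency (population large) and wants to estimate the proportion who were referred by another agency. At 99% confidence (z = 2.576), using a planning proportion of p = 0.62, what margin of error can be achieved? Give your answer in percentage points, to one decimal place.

5.5

SE(p̂) = √[p(1−p)/n] = √[0.2356/519] = 0.02131.
E = z × SE = 2.576 × 0.02131 = 0.05488, or 5.5 percentage points.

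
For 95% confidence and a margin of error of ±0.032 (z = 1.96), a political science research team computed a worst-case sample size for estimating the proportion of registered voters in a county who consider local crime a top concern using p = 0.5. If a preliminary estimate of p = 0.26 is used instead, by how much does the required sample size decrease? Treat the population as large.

Conservative (p = 0.5): n = 1.96² × 0.25 / 0.032² ≈ 937.89 → 938.
Using p = 0.26: p(1−p) = 0.1924, so n = 1.96² × 0.1924 / 0.032² ≈ 721.80 → 722.
Reduction: 938 − 722 = 216.

216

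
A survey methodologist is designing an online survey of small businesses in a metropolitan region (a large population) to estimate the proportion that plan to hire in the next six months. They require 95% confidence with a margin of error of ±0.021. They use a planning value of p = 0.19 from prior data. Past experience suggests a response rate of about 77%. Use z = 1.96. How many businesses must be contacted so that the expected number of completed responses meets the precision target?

1742

Completed interviews needed: n₀ = 1.96² × 0.1539 / 0.021² ≈ 1340.64 → 1341.
At a 77% response rate, contacts needed = 1341 / 0.77 ≈ 1741.56 → 1742.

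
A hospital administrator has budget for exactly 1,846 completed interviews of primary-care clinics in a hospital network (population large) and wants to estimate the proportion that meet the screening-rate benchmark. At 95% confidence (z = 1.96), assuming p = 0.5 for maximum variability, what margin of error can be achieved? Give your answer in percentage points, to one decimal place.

SE(p̂) = √[p(1−p)/n] = √[0.2500/1846] = 0.01164.
E = z × SE = 1.96 × 0.01164 = 0.02281, or 2.3 percentage points.

2.3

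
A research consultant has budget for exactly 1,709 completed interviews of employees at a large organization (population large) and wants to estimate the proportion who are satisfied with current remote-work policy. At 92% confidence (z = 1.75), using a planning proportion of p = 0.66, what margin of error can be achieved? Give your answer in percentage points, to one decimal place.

SE(p̂) = √[p(1−p)/n] = √[0.2244/1709] = 0.01146.
E = z × SE = 1.75 × 0.01146 = 0.02005, or 2.0 percentage points.

2.0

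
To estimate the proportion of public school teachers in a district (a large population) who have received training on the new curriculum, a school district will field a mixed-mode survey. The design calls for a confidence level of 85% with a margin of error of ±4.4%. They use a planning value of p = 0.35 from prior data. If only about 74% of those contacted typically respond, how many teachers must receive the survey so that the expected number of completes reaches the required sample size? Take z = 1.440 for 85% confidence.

Completed interviews needed: n₀ = 1.440² × 0.2275 / 0.044² ≈ 243.67 → 244.
At a 74% response rate, contacts needed = 244 / 0.74 ≈ 329.73 → 330.

330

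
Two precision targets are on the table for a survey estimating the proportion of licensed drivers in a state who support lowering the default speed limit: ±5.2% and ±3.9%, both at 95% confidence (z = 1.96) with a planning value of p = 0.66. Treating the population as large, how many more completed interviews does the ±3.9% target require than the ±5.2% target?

At ±5.2%: n = 1.96² × 0.2244 / 0.052² ≈ 318.81 → 319.
At ±3.9%: n = 1.96² × 0.2244 / 0.039² ≈ 566.77 → 567.
Additional respondents: 567 − 319 = 248.

248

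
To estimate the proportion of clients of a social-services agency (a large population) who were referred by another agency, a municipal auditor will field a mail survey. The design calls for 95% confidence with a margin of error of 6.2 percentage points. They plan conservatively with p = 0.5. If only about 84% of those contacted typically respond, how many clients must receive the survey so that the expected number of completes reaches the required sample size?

For 95% confidence, z = 1.960.
Completed interviews needed: n₀ = 1.960² × 0.2500 / 0.062² ≈ 249.84 → 250.
At an 84% response rate, contacts needed = 250 / 0.84 ≈ 297.62 → 298.

298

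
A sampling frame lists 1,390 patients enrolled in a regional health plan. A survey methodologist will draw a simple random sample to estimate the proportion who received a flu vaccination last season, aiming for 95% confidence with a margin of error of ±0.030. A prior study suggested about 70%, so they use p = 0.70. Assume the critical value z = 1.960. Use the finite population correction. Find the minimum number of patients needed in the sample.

546

Unadjusted: n₀ = 1.960² × 0.70 × 0.30 / 0.030² ≈ 896.37, so n₀ = 897.
Finite population correction with N = 1,390: n = n₀ / (1 + (n₀−1)/N) = 897 / (1 + 896/1390) = 897 / 1.6446 ≈ 545.42.
Rounding up, n = 546.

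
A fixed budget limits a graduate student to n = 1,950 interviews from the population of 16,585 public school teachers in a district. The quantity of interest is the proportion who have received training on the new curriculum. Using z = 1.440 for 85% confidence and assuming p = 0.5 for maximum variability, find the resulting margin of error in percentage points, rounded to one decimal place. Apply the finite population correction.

1.5

Finite-population factor: (N−n)/(N−1) = (16585−1950)/(16585−1) = 0.8825.
SE(p̂) = √[p(1−p)/n · (N−n)/(N−1)] = √[0.2500/1950 × 0.8825] = 0.01064.
E = z × SE = 1.440 × 0.01064 = 0.01532 ≈ 1.5 percentage points.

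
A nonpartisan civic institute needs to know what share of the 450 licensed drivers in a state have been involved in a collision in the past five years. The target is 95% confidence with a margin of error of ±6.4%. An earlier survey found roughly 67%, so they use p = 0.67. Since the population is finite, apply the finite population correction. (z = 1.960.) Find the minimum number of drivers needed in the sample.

143

Unadjusted: n₀ = 1.960² × 0.67 × 0.33 / 0.064² ≈ 207.37, so n₀ = 208.
Finite population correction with N = 450: n = n₀ / (1 + (n₀−1)/N) = 208 / (1 + 207/450) = 208 / 1.4600 ≈ 142.47.
Rounding up, n = 143.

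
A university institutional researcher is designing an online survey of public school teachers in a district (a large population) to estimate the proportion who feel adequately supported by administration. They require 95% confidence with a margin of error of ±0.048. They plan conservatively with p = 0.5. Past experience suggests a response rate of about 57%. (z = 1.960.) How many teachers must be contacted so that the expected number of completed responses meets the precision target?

Completed interviews needed: n₀ = 1.960² × 0.2500 / 0.048² ≈ 416.84 → 417.
At a 57% response rate, contacts needed = 417 / 0.57 ≈ 731.58 → 732.

732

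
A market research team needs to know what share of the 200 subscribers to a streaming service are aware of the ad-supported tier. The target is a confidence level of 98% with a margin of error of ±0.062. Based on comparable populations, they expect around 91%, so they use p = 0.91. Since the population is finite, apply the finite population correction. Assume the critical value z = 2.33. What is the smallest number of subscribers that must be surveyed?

Unadjusted: n₀ = 2.33² × 0.91 × 0.09 / 0.062² ≈ 115.67, so n₀ = 116.
Finite population correction with N = 200: n = n₀ / (1 + (n₀−1)/N) = 116 / (1 + 115/200) = 116 / 1.5750 ≈ 73.65.
Rounding up, n = 74.

74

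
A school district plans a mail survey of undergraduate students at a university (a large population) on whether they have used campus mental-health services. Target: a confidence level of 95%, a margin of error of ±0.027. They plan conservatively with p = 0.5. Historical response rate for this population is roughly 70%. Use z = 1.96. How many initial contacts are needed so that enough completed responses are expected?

1883

Completed interviews needed: n₀ = 1.96² × 0.2500 / 0.027² ≈ 1317.42 → 1318.
At a 70% response rate, contacts needed = 1318 / 0.70 ≈ 1882.86 → 1883.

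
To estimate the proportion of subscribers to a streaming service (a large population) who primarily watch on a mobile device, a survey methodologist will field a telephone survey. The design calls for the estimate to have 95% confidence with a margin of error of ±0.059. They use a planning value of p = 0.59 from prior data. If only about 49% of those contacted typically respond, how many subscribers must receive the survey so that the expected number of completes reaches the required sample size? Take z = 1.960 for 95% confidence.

Completed interviews needed: n₀ = 1.960² × 0.2419 / 0.059² ≈ 266.96 → 267.
At a 49% response rate, contacts needed = 267 / 0.49 ≈ 544.90 → 545.

545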